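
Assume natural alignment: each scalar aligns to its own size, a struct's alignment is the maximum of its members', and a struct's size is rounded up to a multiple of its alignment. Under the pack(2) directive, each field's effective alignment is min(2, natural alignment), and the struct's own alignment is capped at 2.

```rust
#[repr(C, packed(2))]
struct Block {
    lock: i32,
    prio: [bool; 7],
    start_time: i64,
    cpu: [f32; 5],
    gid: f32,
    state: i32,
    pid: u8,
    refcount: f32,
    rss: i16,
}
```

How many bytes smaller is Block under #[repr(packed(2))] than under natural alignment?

natural layout:
  @0: lock [4B, align 4] → 4
  @4: prio [7B, align 1] → 11
  +5 pad (align 8)
  @16: start_time [8B, align 8] → 24
  @24: cpu [20B, align 4] → 44
  @44: gid [4B, align 4] → 48
  @48: state [4B, align 4] → 52
  @52: pid [1B, align 1] → 53
  +3 pad (align 4)
  @56: refcount [4B, align 4] → 60
  @60: rss [2B, align 2] → 62
  +2 tail pad (align 8)
  size 64, align 8
packed(2) layout:
  @0: lock [4B, align 2] → 4
  @4: prio [7B, align 1] → 11
  +1 pad (align 2)
  @12: start_time [8B, align 2] → 20
  @20: cpu [20B, align 2] → 40
  @40: gid [4B, align 2] → 44
  @44: state [4B, align 2] → 48
  @48: pid [1B, align 1] → 49
  +1 pad (align 2)
  @50: refcount [4B, align 2] → 54
  @54: rss [2B, align 2] → 56
  size 56, align 2
64 − 56 = 8

8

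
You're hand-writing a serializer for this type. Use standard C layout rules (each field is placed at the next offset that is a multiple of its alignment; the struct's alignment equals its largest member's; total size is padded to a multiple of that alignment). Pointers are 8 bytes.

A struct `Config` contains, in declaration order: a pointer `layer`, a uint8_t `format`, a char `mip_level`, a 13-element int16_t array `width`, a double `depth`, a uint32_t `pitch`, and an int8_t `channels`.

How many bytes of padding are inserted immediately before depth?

@0: layer [8B, align 8] → 8
@8: format [1B, align 1] → 9
@9: mip_level [1B, align 1] → 10
@10: width [26B, align 2] → 36
+4 pad (align 8)
@40: depth [8B, align 8] → 48

4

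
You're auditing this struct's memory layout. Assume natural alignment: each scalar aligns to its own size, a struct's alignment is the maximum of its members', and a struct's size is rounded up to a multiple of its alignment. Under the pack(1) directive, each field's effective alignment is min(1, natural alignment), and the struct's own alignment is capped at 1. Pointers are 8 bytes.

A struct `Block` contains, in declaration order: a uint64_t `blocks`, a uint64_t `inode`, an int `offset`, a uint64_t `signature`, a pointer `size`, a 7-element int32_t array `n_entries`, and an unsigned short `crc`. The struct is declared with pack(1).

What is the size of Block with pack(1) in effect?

0..8  blocks  (8B, 1-aligned)
8..16  inode  (8B, 1-aligned)
16..20  offset  (4B, 1-aligned)
20..28  signature  (8B, 1-aligned)
28..36  size  (8B, 1-aligned)
36..64  n_entries  (28B, 1-aligned)
64..66  crc  (2B, 1-aligned)
sizeof = 66, alignof = 1

66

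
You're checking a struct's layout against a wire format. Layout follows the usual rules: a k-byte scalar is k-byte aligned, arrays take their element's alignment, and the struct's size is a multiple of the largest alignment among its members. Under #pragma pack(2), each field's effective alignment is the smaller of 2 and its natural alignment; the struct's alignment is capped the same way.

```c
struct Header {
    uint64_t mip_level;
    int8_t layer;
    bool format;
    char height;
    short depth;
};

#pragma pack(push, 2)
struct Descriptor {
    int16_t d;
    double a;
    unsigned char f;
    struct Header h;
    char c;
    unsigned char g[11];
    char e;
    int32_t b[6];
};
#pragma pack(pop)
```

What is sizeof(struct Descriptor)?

66

Header: mip_level at 0 (size 8, align 8) → ends 8; layer at 8 (size 1, align 1) → ends 9; format at 9 (size 1, align 1) → ends 10; height at 10 (size 1, align 1) → ends 11; pad 1 to align 2 for depth; depth at 12 (size 2, align 2) → ends 14; tail pad 2 to reach multiple of 8; total 16 bytes, alignment 8
d at 0 (size 2, align 2) → ends 2
a at 2 (size 8, align 2) → ends 10
f at 10 (size 1, align 1) → ends 11
pad 1 to align 2 for h
h at 12 (size 16, align 2) → ends 28
c at 28 (size 1, align 1) → ends 29
g at 29 (size 11, align 1) → ends 40
e at 40 (size 1, align 1) → ends 41
pad 1 to align 2 for b
b at 42 (size 24, align 2) → ends 66
total 66 bytes, alignment 2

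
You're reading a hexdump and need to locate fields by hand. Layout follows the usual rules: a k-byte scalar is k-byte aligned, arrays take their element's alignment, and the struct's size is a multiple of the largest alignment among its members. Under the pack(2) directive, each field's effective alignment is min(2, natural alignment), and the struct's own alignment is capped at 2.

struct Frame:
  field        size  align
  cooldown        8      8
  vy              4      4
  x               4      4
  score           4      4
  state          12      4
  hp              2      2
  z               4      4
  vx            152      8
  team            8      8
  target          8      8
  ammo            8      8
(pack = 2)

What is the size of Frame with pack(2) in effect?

0..8  cooldown  (8B, 2-aligned)
8..12  vy  (4B, 2-aligned)
12..16  x  (4B, 2-aligned)
16..20  score  (4B, 2-aligned)
20..32  state  (12B, 2-aligned)
32..34  hp  (2B, 2-aligned)
34..38  z  (4B, 2-aligned)
38..190  vx  (152B, 2-aligned)
190..198  team  (8B, 2-aligned)
198..206  target  (8B, 2-aligned)
206..214  ammo  (8B, 2-aligned)
sizeof = 214, alignof = 2

214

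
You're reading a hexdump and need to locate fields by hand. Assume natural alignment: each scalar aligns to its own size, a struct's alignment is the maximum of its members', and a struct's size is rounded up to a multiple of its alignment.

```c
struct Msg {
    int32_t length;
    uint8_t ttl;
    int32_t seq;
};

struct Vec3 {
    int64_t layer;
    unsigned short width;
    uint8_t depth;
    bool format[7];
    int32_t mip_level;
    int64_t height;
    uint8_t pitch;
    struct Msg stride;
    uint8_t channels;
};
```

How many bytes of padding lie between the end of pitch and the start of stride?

3

Msg: length at 0 (size 4, align 4) → ends 4; ttl at 4 (size 1, align 1) → ends 5; pad 3 to align 4 for seq; seq at 8 (size 4, align 4) → ends 12; total 12 bytes, alignment 4
layer at 0 (size 8, align 8) → ends 8
width at 8 (size 2, align 2) → ends 10
depth at 10 (size 1, align 1) → ends 11
format at 11 (size 7, align 1) → ends 18
pad 2 to align 4 for mip_level
mip_level at 20 (size 4, align 4) → ends 24
height at 24 (size 8, align 8) → ends 32
pitch at 32 (size 1, align 1) → ends 33
pad 3 to align 4 for stride
stride at 36 (size 12, align 4) → ends 48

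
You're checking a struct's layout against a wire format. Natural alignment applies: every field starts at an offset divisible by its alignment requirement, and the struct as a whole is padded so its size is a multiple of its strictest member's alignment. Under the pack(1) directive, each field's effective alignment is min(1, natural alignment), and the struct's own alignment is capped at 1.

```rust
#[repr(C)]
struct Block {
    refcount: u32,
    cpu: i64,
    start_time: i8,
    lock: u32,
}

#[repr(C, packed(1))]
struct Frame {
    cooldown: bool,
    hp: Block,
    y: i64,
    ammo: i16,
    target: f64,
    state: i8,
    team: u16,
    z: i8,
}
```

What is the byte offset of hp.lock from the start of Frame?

21

Block: refcount at 0 (size 4, align 4) → ends 4; pad 4 to align 8 for cpu; cpu at 8 (size 8, align 8) → ends 16; start_time at 16 (size 1, align 1) → ends 17; pad 3 to align 4 for lock; lock at 20 (size 4, align 4) → ends 24; total 24 bytes, alignment 8
cooldown at 0 (size 1, align 1) → ends 1
hp at 1 (size 24, align 1) → ends 25
within Block: lock at 20
1 + 20 = 21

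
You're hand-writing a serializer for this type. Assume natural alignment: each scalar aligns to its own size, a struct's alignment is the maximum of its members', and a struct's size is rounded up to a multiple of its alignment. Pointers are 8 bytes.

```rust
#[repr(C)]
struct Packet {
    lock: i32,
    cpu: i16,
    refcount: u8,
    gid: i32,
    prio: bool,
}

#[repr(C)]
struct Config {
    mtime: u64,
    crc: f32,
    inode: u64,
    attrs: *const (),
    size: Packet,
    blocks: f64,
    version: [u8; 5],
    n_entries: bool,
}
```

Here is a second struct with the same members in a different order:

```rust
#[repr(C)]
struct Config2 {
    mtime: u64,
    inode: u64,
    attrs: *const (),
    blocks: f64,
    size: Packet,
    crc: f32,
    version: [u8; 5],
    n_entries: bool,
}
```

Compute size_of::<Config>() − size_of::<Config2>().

0

Packet: lock at 0 (size 4, align 4) → ends 4; cpu at 4 (size 2, align 2) → ends 6; refcount at 6 (size 1, align 1) → ends 7; pad 1 to align 4 for gid; gid at 8 (size 4, align 4) → ends 12; prio at 12 (size 1, align 1) → ends 13; tail pad 3 to reach multiple of 4; total 16 bytes, alignment 4
mtime at 0 (size 8, align 8) → ends 8
crc at 8 (size 4, align 4) → ends 12
pad 4 to align 8 for inode
inode at 16 (size 8, align 8) → ends 24
attrs at 24 (size 8, align 8) → ends 32
size at 32 (size 16, align 4) → ends 48
blocks at 48 (size 8, align 8) → ends 56
version at 56 (size 5, align 1) → ends 61
n_entries at 61 (size 1, align 1) → ends 62
tail pad 2 to reach multiple of 8
total 64 bytes, alignment 8
— Config2 —
mtime at 0 (size 8, align 8) → ends 8
inode at 8 (size 8, align 8) → ends 16
attrs at 16 (size 8, align 8) → ends 24
blocks at 24 (size 8, align 8) → ends 32
size at 32 (size 16, align 4) → ends 48
crc at 48 (size 4, align 4) → ends 52
version at 52 (size 5, align 1) → ends 57
n_entries at 57 (size 1, align 1) → ends 58
tail pad 6 to reach multiple of 8
total 64 bytes, alignment 8
64 − 64 = 0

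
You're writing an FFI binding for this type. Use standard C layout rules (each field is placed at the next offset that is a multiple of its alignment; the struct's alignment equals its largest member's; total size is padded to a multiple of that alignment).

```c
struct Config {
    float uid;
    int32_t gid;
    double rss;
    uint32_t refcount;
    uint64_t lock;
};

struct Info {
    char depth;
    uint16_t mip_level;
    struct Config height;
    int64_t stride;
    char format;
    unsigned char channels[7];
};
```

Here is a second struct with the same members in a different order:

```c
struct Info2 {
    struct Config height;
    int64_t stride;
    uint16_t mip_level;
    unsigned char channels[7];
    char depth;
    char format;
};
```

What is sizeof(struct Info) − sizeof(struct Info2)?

0

Config: uid at 0 (size 4, align 4) → ends 4; gid at 4 (size 4, align 4) → ends 8; rss at 8 (size 8, align 8) → ends 16; refcount at 16 (size 4, align 4) → ends 20; pad 4 to align 8 for lock; lock at 24 (size 8, align 8) → ends 32; total 32 bytes, alignment 8
depth at 0 (size 1, align 1) → ends 1
pad 1 to align 2 for mip_level
mip_level at 2 (size 2, align 2) → ends 4
pad 4 to align 8 for height
height at 8 (size 32, align 8) → ends 40
stride at 40 (size 8, align 8) → ends 48
format at 48 (size 1, align 1) → ends 49
channels at 49 (size 7, align 1) → ends 56
total 56 bytes, alignment 8
— Info2 —
height at 0 (size 32, align 8) → ends 32
stride at 32 (size 8, align 8) → ends 40
mip_level at 40 (size 2, align 2) → ends 42
channels at 42 (size 7, align 1) → ends 49
depth at 49 (size 1, align 1) → ends 50
format at 50 (size 1, align 1) → ends 51
tail pad 5 to reach multiple of 8
total 56 bytes, alignment 8
56 − 56 = 0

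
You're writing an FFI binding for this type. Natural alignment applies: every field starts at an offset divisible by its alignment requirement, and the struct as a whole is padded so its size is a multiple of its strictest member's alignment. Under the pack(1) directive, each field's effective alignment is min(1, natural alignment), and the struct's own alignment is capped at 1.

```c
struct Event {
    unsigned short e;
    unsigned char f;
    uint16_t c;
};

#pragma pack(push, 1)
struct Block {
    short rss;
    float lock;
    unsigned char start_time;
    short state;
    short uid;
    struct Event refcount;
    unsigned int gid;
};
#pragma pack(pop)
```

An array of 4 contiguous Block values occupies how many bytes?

Event: 0..2  e  (2B, 2-aligned); 2..3  f  (1B, 1-aligned); 3..4  -- padding (1B); 4..6  c  (2B, 2-aligned); sizeof = 6, alignof = 2
0..2  rss  (2B, 1-aligned)
2..6  lock  (4B, 1-aligned)
6..7  start_time  (1B, 1-aligned)
7..9  state  (2B, 1-aligned)
9..11  uid  (2B, 1-aligned)
11..17  refcount  (6B, 1-aligned)
17..21  gid  (4B, 1-aligned)
sizeof = 21, alignof = 1
array of 4: 4 × 21 = 84

84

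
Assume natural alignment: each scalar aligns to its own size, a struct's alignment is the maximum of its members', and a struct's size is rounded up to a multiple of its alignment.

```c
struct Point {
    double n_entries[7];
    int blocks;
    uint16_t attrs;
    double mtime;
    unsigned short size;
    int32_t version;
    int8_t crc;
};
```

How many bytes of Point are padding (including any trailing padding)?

n_entries at 0 (size 56, align 8) → ends 56
blocks at 56 (size 4, align 4) → ends 60
attrs at 60 (size 2, align 2) → ends 62
pad 2 to align 8 for mtime
mtime at 64 (size 8, align 8) → ends 72
size at 72 (size 2, align 2) → ends 74
pad 2 to align 4 for version
version at 76 (size 4, align 4) → ends 80
crc at 80 (size 1, align 1) → ends 81
tail pad 7 to reach multiple of 8
total 88 bytes, alignment 8
data bytes 77, size 88 → padding 11

11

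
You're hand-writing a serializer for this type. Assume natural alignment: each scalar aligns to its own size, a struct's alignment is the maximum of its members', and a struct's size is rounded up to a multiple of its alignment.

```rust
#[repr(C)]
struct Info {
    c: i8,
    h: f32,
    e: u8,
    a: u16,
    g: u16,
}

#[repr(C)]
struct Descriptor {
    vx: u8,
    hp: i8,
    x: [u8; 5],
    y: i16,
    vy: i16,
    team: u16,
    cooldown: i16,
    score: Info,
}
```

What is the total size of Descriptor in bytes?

32 bytes

Info: @0: c [1B, align 1] → 1; +3 pad (align 4); @4: h [4B, align 4] → 8; @8: e [1B, align 1] → 9; +1 pad (align 2); @10: a [2B, align 2] → 12; @12: g [2B, align 2] → 14; +2 tail pad (align 4); size 16, align 4
@0: vx [1B, align 1] → 1
@1: hp [1B, align 1] → 2
@2: x [5B, align 1] → 7
+1 pad (align 2)
@8: y [2B, align 2] → 10
@10: vy [2B, align 2] → 12
@12: team [2B, align 2] → 14
@14: cooldown [2B, align 2] → 16
@16: score [16B, align 4] → 32
size 32, align 4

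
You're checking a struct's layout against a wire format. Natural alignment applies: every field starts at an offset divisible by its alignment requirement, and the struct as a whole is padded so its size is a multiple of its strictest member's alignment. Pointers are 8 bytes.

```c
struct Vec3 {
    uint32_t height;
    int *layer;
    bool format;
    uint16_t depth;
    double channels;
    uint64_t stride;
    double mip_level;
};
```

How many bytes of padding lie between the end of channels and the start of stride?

@0: height [4B, align 4] → 4
+4 pad (align 8)
@8: layer [8B, align 8] → 16
@16: format [1B, align 1] → 17
+1 pad (align 2)
@18: depth [2B, align 2] → 20
+4 pad (align 8)
@24: channels [8B, align 8] → 32
@32: stride [8B, align 8] → 40

0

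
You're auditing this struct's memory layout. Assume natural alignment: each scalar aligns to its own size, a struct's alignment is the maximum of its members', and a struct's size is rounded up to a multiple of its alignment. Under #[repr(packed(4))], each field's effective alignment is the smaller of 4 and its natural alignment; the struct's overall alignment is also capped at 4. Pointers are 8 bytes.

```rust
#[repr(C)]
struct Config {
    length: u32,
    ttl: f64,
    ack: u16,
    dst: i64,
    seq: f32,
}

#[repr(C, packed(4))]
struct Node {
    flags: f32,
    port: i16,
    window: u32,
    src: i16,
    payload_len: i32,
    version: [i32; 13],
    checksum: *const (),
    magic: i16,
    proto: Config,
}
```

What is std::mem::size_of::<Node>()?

124

Config: 0..4  length  (4B, 4-aligned); 4..8  -- padding (4B); 8..16  ttl  (8B, 8-aligned); 16..18  ack  (2B, 2-aligned); 18..24  -- padding (6B); 24..32  dst  (8B, 8-aligned); 32..36  seq  (4B, 4-aligned); 36..40  -- tail padding (4B); sizeof = 40, alignof = 8
0..4  flags  (4B, 4-aligned)
4..6  port  (2B, 2-aligned)
6..8  -- padding (2B)
8..12  window  (4B, 4-aligned)
12..14  src  (2B, 2-aligned)
14..16  -- padding (2B)
16..20  payload_len  (4B, 4-aligned)
20..72  version  (52B, 4-aligned)
72..80  checksum  (8B, 4-aligned)
80..82  magic  (2B, 2-aligned)
82..84  -- padding (2B)
84..124  proto  (40B, 4-aligned)
sizeof = 124, alignof = 4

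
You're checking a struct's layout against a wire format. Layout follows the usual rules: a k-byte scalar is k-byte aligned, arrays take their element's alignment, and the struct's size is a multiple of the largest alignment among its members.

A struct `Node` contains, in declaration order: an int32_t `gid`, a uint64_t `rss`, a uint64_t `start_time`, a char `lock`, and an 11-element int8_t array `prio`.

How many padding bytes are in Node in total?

8

gid at 0 (size 4, align 4) → ends 4
pad 4 to align 8 for rss
rss at 8 (size 8, align 8) → ends 16
start_time at 16 (size 8, align 8) → ends 24
lock at 24 (size 1, align 1) → ends 25
prio at 25 (size 11, align 1) → ends 36
tail pad 4 to reach multiple of 8
total 40 bytes, alignment 8
data bytes 32, size 40 → padding 8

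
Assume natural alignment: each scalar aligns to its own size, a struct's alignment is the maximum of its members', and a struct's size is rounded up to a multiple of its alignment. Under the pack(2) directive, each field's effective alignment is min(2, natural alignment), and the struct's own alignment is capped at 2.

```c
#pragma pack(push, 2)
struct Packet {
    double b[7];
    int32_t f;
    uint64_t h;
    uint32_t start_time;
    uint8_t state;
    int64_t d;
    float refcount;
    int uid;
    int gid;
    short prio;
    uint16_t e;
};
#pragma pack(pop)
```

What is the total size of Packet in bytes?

98

0..56  b  (56B, 2-aligned)
56..60  f  (4B, 2-aligned)
60..68  h  (8B, 2-aligned)
68..72  start_time  (4B, 2-aligned)
72..73  state  (1B, 1-aligned)
73..74  -- padding (1B)
74..82  d  (8B, 2-aligned)
82..86  refcount  (4B, 2-aligned)
86..90  uid  (4B, 2-aligned)
90..94  gid  (4B, 2-aligned)
94..96  prio  (2B, 2-aligned)
96..98  e  (2B, 2-aligned)
sizeof = 98, alignof = 2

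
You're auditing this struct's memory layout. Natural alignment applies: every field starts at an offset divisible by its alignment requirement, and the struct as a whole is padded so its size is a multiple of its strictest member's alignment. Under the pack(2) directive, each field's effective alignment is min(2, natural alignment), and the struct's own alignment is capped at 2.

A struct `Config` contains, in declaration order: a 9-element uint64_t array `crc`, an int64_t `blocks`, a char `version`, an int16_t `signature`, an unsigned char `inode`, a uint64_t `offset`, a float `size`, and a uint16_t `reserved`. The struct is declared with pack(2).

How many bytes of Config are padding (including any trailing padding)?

crc at 0 (size 72, align 2) → ends 72
blocks at 72 (size 8, align 2) → ends 80
version at 80 (size 1, align 1) → ends 81
pad 1 to align 2 for signature
signature at 82 (size 2, align 2) → ends 84
inode at 84 (size 1, align 1) → ends 85
pad 1 to align 2 for offset
offset at 86 (size 8, align 2) → ends 94
size at 94 (size 4, align 2) → ends 98
reserved at 98 (size 2, align 2) → ends 100
total 100 bytes, alignment 2
data bytes 98, size 100 → padding 2

2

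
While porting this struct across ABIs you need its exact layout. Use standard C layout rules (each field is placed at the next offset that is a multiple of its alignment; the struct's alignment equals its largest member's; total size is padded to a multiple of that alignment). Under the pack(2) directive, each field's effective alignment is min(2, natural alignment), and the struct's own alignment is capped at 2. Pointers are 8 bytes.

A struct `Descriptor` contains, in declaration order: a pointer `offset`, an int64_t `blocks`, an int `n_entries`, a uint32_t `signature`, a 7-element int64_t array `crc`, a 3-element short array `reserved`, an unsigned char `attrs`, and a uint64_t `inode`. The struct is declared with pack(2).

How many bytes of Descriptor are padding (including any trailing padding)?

1

@0: offset [8B, align 2] → 8
@8: blocks [8B, align 2] → 16
@16: n_entries [4B, align 2] → 20
@20: signature [4B, align 2] → 24
@24: crc [56B, align 2] → 80
@80: reserved [6B, align 2] → 86
@86: attrs [1B, align 1] → 87
+1 pad (align 2)
@88: inode [8B, align 2] → 96
size 96, align 2
data bytes 95, size 96 → padding 1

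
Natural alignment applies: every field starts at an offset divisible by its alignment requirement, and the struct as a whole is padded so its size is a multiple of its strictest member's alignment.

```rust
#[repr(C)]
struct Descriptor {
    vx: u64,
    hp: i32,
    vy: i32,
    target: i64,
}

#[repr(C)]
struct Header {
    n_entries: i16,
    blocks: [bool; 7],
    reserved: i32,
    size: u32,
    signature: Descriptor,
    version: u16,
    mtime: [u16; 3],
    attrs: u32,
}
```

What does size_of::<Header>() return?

64

Descriptor: vx at 0 (size 8, align 8) → ends 8; hp at 8 (size 4, align 4) → ends 12; vy at 12 (size 4, align 4) → ends 16; target at 16 (size 8, align 8) → ends 24; total 24 bytes, alignment 8
n_entries at 0 (size 2, align 2) → ends 2
blocks at 2 (size 7, align 1) → ends 9
pad 3 to align 4 for reserved
reserved at 12 (size 4, align 4) → ends 16
size at 16 (size 4, align 4) → ends 20
pad 4 to align 8 for signature
signature at 24 (size 24, align 8) → ends 48
version at 48 (size 2, align 2) → ends 50
mtime at 50 (size 6, align 2) → ends 56
attrs at 56 (size 4, align 4) → ends 60
tail pad 4 to reach multiple of 8
total 64 bytes, alignment 8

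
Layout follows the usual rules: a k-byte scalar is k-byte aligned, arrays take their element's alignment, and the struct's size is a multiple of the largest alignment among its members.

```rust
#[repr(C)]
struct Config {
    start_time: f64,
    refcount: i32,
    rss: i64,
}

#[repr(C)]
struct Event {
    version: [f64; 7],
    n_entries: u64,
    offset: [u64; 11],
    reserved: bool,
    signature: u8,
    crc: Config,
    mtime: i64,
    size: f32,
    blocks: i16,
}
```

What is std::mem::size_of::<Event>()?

200

Config: 0..8  start_time  (8B, 8-aligned); 8..12  refcount  (4B, 4-aligned); 12..16  -- padding (4B); 16..24  rss  (8B, 8-aligned); sizeof = 24, alignof = 8
0..56  version  (56B, 8-aligned)
56..64  n_entries  (8B, 8-aligned)
64..152  offset  (88B, 8-aligned)
152..153  reserved  (1B, 1-aligned)
153..154  signature  (1B, 1-aligned)
154..160  -- padding (6B)
160..184  crc  (24B, 8-aligned)
184..192  mtime  (8B, 8-aligned)
192..196  size  (4B, 4-aligned)
196..198  blocks  (2B, 2-aligned)
198..200  -- tail padding (2B)
sizeof = 200, alignof = 8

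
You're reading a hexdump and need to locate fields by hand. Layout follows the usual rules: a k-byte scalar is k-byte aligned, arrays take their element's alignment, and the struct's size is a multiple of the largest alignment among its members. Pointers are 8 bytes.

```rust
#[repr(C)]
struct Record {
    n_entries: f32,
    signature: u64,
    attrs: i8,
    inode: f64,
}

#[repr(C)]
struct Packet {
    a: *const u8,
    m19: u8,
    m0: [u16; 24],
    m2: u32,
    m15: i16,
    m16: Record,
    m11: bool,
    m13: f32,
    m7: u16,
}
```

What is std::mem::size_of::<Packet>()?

120

Record: @0: n_entries [4B, align 4] → 4; +4 pad (align 8); @8: signature [8B, align 8] → 16; @16: attrs [1B, align 1] → 17; +7 pad (align 8); @24: inode [8B, align 8] → 32; size 32, align 8
@0: a [8B, align 8] → 8
@8: m19 [1B, align 1] → 9
+1 pad (align 2)
@10: m0 [48B, align 2] → 58
+2 pad (align 4)
@60: m2 [4B, align 4] → 64
@64: m15 [2B, align 2] → 66
+6 pad (align 8)
@72: m16 [32B, align 8] → 104
@104: m11 [1B, align 1] → 105
+3 pad (align 4)
@108: m13 [4B, align 4] → 112
@112: m7 [2B, align 2] → 114
+6 tail pad (align 8)
size 120, align 8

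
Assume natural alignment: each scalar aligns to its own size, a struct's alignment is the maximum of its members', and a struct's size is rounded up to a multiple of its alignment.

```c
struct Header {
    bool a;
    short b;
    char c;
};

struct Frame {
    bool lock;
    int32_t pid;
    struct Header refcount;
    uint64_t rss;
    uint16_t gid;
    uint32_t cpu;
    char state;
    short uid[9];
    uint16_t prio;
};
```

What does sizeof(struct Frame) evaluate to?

Header: 0..1  a  (1B, 1-aligned); 1..2  -- padding (1B); 2..4  b  (2B, 2-aligned); 4..5  c  (1B, 1-aligned); 5..6  -- tail padding (1B); sizeof = 6, alignof = 2
0..1  lock  (1B, 1-aligned)
1..4  -- padding (3B)
4..8  pid  (4B, 4-aligned)
8..14  refcount  (6B, 2-aligned)
14..16  -- padding (2B)
16..24  rss  (8B, 8-aligned)
24..26  gid  (2B, 2-aligned)
26..28  -- padding (2B)
28..32  cpu  (4B, 4-aligned)
32..33  state  (1B, 1-aligned)
33..34  -- padding (1B)
34..52  uid  (18B, 2-aligned)
52..54  prio  (2B, 2-aligned)
54..56  -- tail padding (2B)
sizeof = 56, alignof = 8

56 bytes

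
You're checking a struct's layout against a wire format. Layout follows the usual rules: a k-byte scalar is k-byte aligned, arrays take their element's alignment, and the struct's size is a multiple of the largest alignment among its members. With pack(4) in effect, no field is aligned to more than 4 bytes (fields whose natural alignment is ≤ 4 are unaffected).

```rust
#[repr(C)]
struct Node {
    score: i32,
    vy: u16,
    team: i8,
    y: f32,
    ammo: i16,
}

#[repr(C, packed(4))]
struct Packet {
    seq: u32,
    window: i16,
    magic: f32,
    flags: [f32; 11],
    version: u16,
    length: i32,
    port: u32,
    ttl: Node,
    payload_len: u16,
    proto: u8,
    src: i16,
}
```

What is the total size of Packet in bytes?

92

Node: @0: score [4B, align 4] → 4; @4: vy [2B, align 2] → 6; @6: team [1B, align 1] → 7; +1 pad (align 4); @8: y [4B, align 4] → 12; @12: ammo [2B, align 2] → 14; +2 tail pad (align 4); size 16, align 4
@0: seq [4B, align 4] → 4
@4: window [2B, align 2] → 6
+2 pad (align 4)
@8: magic [4B, align 4] → 12
@12: flags [44B, align 4] → 56
@56: version [2B, align 2] → 58
+2 pad (align 4)
@60: length [4B, align 4] → 64
@64: port [4B, align 4] → 68
@68: ttl [16B, align 4] → 84
@84: payload_len [2B, align 2] → 86
@86: proto [1B, align 1] → 87
+1 pad (align 2)
@88: src [2B, align 2] → 90
+2 tail pad (align 4)
size 92, align 4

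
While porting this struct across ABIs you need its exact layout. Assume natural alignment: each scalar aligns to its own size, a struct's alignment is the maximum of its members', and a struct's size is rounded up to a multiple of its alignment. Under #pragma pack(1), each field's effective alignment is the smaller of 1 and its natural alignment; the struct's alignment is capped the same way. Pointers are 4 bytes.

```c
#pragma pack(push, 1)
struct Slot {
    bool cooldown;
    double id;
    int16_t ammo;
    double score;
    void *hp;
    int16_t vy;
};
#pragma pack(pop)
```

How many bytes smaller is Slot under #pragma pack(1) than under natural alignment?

natural layout:
  cooldown at 0 (size 1, align 1) → ends 1
  pad 7 to align 8 for id
  id at 8 (size 8, align 8) → ends 16
  ammo at 16 (size 2, align 2) → ends 18
  pad 6 to align 8 for score
  score at 24 (size 8, align 8) → ends 32
  hp at 32 (size 4, align 4) → ends 36
  vy at 36 (size 2, align 2) → ends 38
  tail pad 2 to reach multiple of 8
  total 40 bytes, alignment 8
packed(1) layout:
  cooldown at 0 (size 1, align 1) → ends 1
  id at 1 (size 8, align 1) → ends 9
  ammo at 9 (size 2, align 1) → ends 11
  score at 11 (size 8, align 1) → ends 19
  hp at 19 (size 4, align 1) → ends 23
  vy at 23 (size 2, align 1) → ends 25
  total 25 bytes, alignment 1
40 − 25 = 15

15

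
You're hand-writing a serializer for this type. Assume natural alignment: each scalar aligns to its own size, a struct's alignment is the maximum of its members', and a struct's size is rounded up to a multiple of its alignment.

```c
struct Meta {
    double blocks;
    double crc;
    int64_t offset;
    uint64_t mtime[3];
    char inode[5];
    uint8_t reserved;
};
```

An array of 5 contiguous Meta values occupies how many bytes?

0..8  blocks  (8B, 8-aligned)
8..16  crc  (8B, 8-aligned)
16..24  offset  (8B, 8-aligned)
24..48  mtime  (24B, 8-aligned)
48..53  inode  (5B, 1-aligned)
53..54  reserved  (1B, 1-aligned)
54..56  -- tail padding (2B)
sizeof = 56, alignof = 8
array of 5: 5 × 56 = 280

280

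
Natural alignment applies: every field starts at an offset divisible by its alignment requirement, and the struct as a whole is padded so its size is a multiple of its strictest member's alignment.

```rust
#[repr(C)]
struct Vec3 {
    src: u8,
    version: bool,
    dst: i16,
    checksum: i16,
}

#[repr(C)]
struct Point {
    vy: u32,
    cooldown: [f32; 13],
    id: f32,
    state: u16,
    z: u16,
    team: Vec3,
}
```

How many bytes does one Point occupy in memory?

Vec3: 0..1  src  (1B, 1-aligned); 1..2  version  (1B, 1-aligned); 2..4  dst  (2B, 2-aligned); 4..6  checksum  (2B, 2-aligned); sizeof = 6, alignof = 2
0..4  vy  (4B, 4-aligned)
4..56  cooldown  (52B, 4-aligned)
56..60  id  (4B, 4-aligned)
60..62  state  (2B, 2-aligned)
62..64  z  (2B, 2-aligned)
64..70  team  (6B, 2-aligned)
70..72  -- tail padding (2B)
sizeof = 72, alignof = 4

72 bytes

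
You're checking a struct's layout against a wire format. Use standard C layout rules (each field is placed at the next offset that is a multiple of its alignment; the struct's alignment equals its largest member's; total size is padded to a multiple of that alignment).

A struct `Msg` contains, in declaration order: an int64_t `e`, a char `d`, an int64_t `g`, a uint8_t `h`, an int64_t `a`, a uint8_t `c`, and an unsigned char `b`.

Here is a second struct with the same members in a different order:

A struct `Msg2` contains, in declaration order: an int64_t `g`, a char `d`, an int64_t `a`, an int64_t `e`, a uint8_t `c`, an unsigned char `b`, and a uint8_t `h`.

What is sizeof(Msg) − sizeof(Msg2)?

@0: e [8B, align 8] → 8
@8: d [1B, align 1] → 9
+7 pad (align 8)
@16: g [8B, align 8] → 24
@24: h [1B, align 1] → 25
+7 pad (align 8)
@32: a [8B, align 8] → 40
@40: c [1B, align 1] → 41
@41: b [1B, align 1] → 42
+6 tail pad (align 8)
size 48, align 8
— Msg2 —
@0: g [8B, align 8] → 8
@8: d [1B, align 1] → 9
+7 pad (align 8)
@16: a [8B, align 8] → 24
@24: e [8B, align 8] → 32
@32: c [1B, align 1] → 33
@33: b [1B, align 1] → 34
@34: h [1B, align 1] → 35
+5 tail pad (align 8)
size 40, align 8
48 − 40 = 8

8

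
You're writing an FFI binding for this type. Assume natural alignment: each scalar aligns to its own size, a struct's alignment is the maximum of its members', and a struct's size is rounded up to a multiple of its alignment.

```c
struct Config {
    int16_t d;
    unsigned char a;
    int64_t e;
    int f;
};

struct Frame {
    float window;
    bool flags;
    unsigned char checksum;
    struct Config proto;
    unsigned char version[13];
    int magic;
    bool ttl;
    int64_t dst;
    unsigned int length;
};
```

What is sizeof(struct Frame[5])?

360

Config: @0: d [2B, align 2] → 2; @2: a [1B, align 1] → 3; +5 pad (align 8); @8: e [8B, align 8] → 16; @16: f [4B, align 4] → 20; +4 tail pad (align 8); size 24, align 8
@0: window [4B, align 4] → 4
@4: flags [1B, align 1] → 5
@5: checksum [1B, align 1] → 6
+2 pad (align 8)
@8: proto [24B, align 8] → 32
@32: version [13B, align 1] → 45
+3 pad (align 4)
@48: magic [4B, align 4] → 52
@52: ttl [1B, align 1] → 53
+3 pad (align 8)
@56: dst [8B, align 8] → 64
@64: length [4B, align 4] → 68
+4 tail pad (align 8)
size 72, align 8
array of 5: 5 × 72 = 360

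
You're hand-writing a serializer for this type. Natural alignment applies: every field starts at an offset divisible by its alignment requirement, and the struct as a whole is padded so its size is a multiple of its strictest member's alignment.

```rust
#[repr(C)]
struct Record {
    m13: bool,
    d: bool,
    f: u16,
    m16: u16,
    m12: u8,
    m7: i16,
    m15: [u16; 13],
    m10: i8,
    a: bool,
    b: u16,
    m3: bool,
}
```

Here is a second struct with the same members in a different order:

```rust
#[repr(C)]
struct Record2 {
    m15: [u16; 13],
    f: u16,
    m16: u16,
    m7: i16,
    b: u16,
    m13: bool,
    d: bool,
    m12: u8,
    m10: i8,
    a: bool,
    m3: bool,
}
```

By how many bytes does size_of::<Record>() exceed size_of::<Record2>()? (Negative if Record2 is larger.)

2

m13 at 0 (size 1, align 1) → ends 1
d at 1 (size 1, align 1) → ends 2
f at 2 (size 2, align 2) → ends 4
m16 at 4 (size 2, align 2) → ends 6
m12 at 6 (size 1, align 1) → ends 7
pad 1 to align 2 for m7
m7 at 8 (size 2, align 2) → ends 10
m15 at 10 (size 26, align 2) → ends 36
m10 at 36 (size 1, align 1) → ends 37
a at 37 (size 1, align 1) → ends 38
b at 38 (size 2, align 2) → ends 40
m3 at 40 (size 1, align 1) → ends 41
tail pad 1 to reach multiple of 2
total 42 bytes, alignment 2
— Record2 —
m15 at 0 (size 26, align 2) → ends 26
f at 26 (size 2, align 2) → ends 28
m16 at 28 (size 2, align 2) → ends 30
m7 at 30 (size 2, align 2) → ends 32
b at 32 (size 2, align 2) → ends 34
m13 at 34 (size 1, align 1) → ends 35
d at 35 (size 1, align 1) → ends 36
m12 at 36 (size 1, align 1) → ends 37
m10 at 37 (size 1, align 1) → ends 38
a at 38 (size 1, align 1) → ends 39
m3 at 39 (size 1, align 1) → ends 40
total 40 bytes, alignment 2
42 − 40 = 2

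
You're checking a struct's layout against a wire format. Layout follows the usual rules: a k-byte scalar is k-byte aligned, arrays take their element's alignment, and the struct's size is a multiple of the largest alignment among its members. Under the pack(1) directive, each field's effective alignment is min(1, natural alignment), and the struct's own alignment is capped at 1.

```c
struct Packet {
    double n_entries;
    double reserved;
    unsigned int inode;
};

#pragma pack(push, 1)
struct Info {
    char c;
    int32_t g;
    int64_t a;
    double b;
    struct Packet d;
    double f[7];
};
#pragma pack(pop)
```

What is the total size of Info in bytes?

Packet: n_entries at 0 (size 8, align 8) → ends 8; reserved at 8 (size 8, align 8) → ends 16; inode at 16 (size 4, align 4) → ends 20; tail pad 4 to reach multiple of 8; total 24 bytes, alignment 8
c at 0 (size 1, align 1) → ends 1
g at 1 (size 4, align 1) → ends 5
a at 5 (size 8, align 1) → ends 13
b at 13 (size 8, align 1) → ends 21
d at 21 (size 24, align 1) → ends 45
f at 45 (size 56, align 1) → ends 101
total 101 bytes, alignment 1

101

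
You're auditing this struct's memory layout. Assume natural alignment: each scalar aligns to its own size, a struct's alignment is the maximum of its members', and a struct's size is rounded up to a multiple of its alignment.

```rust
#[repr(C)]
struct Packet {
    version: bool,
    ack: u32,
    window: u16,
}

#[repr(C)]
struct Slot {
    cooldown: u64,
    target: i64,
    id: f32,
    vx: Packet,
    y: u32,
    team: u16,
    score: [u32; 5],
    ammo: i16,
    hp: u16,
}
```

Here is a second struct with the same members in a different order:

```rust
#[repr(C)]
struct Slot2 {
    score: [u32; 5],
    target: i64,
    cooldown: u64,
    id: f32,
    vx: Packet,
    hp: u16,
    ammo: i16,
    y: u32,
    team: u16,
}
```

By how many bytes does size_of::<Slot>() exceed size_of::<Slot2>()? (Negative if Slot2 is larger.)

Packet: version at 0 (size 1, align 1) → ends 1; pad 3 to align 4 for ack; ack at 4 (size 4, align 4) → ends 8; window at 8 (size 2, align 2) → ends 10; tail pad 2 to reach multiple of 4; total 12 bytes, alignment 4
cooldown at 0 (size 8, align 8) → ends 8
target at 8 (size 8, align 8) → ends 16
id at 16 (size 4, align 4) → ends 20
vx at 20 (size 12, align 4) → ends 32
y at 32 (size 4, align 4) → ends 36
team at 36 (size 2, align 2) → ends 38
pad 2 to align 4 for score
score at 40 (size 20, align 4) → ends 60
ammo at 60 (size 2, align 2) → ends 62
hp at 62 (size 2, align 2) → ends 64
total 64 bytes, alignment 8
— Slot2 —
score at 0 (size 20, align 4) → ends 20
pad 4 to align 8 for target
target at 24 (size 8, align 8) → ends 32
cooldown at 32 (size 8, align 8) → ends 40
id at 40 (size 4, align 4) → ends 44
vx at 44 (size 12, align 4) → ends 56
hp at 56 (size 2, align 2) → ends 58
ammo at 58 (size 2, align 2) → ends 60
y at 60 (size 4, align 4) → ends 64
team at 64 (size 2, align 2) → ends 66
tail pad 6 to reach multiple of 8
total 72 bytes, alignment 8
64 − 72 = -8

-8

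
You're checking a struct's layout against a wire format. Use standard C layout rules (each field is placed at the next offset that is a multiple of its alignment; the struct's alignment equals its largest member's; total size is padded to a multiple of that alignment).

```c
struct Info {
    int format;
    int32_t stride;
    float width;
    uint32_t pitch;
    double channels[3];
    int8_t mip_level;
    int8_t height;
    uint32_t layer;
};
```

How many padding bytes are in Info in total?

2

@0: format [4B, align 4] → 4
@4: stride [4B, align 4] → 8
@8: width [4B, align 4] → 12
@12: pitch [4B, align 4] → 16
@16: channels [24B, align 8] → 40
@40: mip_level [1B, align 1] → 41
@41: height [1B, align 1] → 42
+2 pad (align 4)
@44: layer [4B, align 4] → 48
size 48, align 8
data bytes 46, size 48 → padding 2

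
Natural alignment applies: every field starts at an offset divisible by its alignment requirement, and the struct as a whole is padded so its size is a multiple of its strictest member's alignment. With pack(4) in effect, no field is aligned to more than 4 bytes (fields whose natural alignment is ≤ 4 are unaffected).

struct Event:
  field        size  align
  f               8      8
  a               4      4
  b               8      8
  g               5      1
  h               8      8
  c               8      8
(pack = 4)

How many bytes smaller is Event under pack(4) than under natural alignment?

natural layout:
  @0: f [8B, align 8] → 8
  @8: a [4B, align 4] → 12
  +4 pad (align 8)
  @16: b [8B, align 8] → 24
  @24: g [5B, align 1] → 29
  +3 pad (align 8)
  @32: h [8B, align 8] → 40
  @40: c [8B, align 8] → 48
  size 48, align 8
packed(4) layout:
  @0: f [8B, align 4] → 8
  @8: a [4B, align 4] → 12
  @12: b [8B, align 4] → 20
  @20: g [5B, align 1] → 25
  +3 pad (align 4)
  @28: h [8B, align 4] → 36
  @36: c [8B, align 4] → 44
  size 44, align 4
48 − 44 = 4

4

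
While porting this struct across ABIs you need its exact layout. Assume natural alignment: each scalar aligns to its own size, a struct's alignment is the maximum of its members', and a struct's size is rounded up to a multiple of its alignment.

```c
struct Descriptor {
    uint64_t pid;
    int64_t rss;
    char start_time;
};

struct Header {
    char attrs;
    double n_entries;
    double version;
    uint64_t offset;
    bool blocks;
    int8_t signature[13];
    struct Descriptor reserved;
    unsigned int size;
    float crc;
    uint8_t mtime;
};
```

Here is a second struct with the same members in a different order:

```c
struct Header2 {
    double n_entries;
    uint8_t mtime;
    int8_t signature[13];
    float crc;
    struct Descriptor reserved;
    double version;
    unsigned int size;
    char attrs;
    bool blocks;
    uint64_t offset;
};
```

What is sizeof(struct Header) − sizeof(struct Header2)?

8

Descriptor: @0: pid [8B, align 8] → 8; @8: rss [8B, align 8] → 16; @16: start_time [1B, align 1] → 17; +7 tail pad (align 8); size 24, align 8
@0: attrs [1B, align 1] → 1
+7 pad (align 8)
@8: n_entries [8B, align 8] → 16
@16: version [8B, align 8] → 24
@24: offset [8B, align 8] → 32
@32: blocks [1B, align 1] → 33
@33: signature [13B, align 1] → 46
+2 pad (align 8)
@48: reserved [24B, align 8] → 72
@72: size [4B, align 4] → 76
@76: crc [4B, align 4] → 80
@80: mtime [1B, align 1] → 81
+7 tail pad (align 8)
size 88, align 8
— Header2 —
@0: n_entries [8B, align 8] → 8
@8: mtime [1B, align 1] → 9
@9: signature [13B, align 1] → 22
+2 pad (align 4)
@24: crc [4B, align 4] → 28
+4 pad (align 8)
@32: reserved [24B, align 8] → 56
@56: version [8B, align 8] → 64
@64: size [4B, align 4] → 68
@68: attrs [1B, align 1] → 69
@69: blocks [1B, align 1] → 70
+2 pad (align 8)
@72: offset [8B, align 8] → 80
size 80, align 8
88 − 80 = 8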